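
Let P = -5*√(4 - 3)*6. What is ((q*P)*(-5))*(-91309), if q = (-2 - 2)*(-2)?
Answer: -109570800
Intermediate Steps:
P = -30 (P = -5*√1*6 = -5*1*6 = -5*6 = -30)
q = 8 (q = -4*(-2) = 8)
((q*P)*(-5))*(-91309) = ((8*(-30))*(-5))*(-91309) = -240*(-5)*(-91309) = 1200*(-91309) = -109570800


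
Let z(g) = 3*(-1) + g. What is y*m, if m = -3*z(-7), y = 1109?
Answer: 33270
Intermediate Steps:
z(g) = -3 + g
m = 30 (m = -3*(-3 - 7) = -3*(-10) = 30)
y*m = 1109*30 = 33270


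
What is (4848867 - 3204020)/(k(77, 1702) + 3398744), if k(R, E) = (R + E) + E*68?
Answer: 1644847/3516259 ≈ 0.46778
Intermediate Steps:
k(R, E) = R + 69*E (k(R, E) = (E + R) + 68*E = R + 69*E)
(4848867 - 3204020)/(k(77, 1702) + 3398744) = (4848867 - 3204020)/((77 + 69*1702) + 3398744) = 1644847/((77 + 117438) + 3398744) = 1644847/(117515 + 3398744) = 1644847/3516259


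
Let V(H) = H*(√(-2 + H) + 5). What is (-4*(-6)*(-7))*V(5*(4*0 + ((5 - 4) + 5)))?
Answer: -25200 - 10080*√7 ≈ -51869.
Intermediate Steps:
V(H) = H*(5 + √(-2 + H))
(-4*(-6)*(-7))*V(5*(4*0 + ((5 - 4) + 5))) = (-4*(-6)*(-7))*((5*(4*0 + ((5 - 4) + 5)))*(5 + √(-2 + 5*(4*0 + ((5 - 4) + 5))))) = (24*(-7))*((5*(0 + (1 + 5)))*(5 + √(-2 + 5*(0 + (1 + 5))))) = -168*5*(0 + 6)*(5 + √(-2 + 5*(0 + 6))) = -168*5*6*(5 + √(-2 + 5*6)) = -5040*(5 + √(-2 + 30)) = -5040*(5 + √28) = -5040*(5 + 2*√7) = -168*(150 + 60*√7) = -25200 - 10080*√7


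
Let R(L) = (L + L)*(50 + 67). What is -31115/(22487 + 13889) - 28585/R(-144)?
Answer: -1080385/153215712 ≈ -0.0070514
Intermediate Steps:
R(L) = 234*L (R(L) = (2*L)*117 = 234*L)
-31115/(22487 + 13889) - 28585/R(-144) = -31115/(22487 + 13889) - 28585/(234*(-144)) = -31115/36376 - 28585/(-33696) = -31115*1/36376 - 28585*(-1/33696) = -31115/36376 + 28585/33696 = -1080385/153215712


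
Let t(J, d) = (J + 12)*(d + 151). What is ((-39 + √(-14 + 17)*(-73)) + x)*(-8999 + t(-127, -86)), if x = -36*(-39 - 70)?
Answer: -64001490 + 1202602*√3 ≈ -6.1919e+7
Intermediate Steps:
t(J, d) = (12 + J)*(151 + d)
x = 3924 (x = -36*(-109) = 3924)
((-39 + √(-14 + 17)*(-73)) + x)*(-8999 + t(-127, -86)) = ((-39 + √(-14 + 17)*(-73)) + 3924)*(-8999 + (1812 + 12*(-86) + 151*(-127) - 127*(-86))) = ((-39 + √3*(-73)) + 3924)*(-8999 + (1812 - 1032 - 19177 + 10922)) = ((-39 - 73*√3) + 3924)*(-8999 - 7475) = (3885 - 73*√3)*(-16474) = -64001490 + 1202602*√3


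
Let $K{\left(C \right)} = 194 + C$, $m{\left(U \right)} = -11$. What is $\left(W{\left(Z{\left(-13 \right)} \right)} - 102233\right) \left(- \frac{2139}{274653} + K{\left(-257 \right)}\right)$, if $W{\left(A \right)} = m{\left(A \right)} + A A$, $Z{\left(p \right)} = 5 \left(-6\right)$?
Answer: $\frac{584595364544}{91551} \approx 6.3855 \cdot 10^{6}$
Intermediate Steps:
$Z{\left(p \right)} = -30$
$W{\left(A \right)} = -11 + A^{2}$ ($W{\left(A \right)} = -11 + A A = -11 + A^{2}$)
$\left(W{\left(Z{\left(-13 \right)} \right)} - 102233\right) \left(- \frac{2139}{274653} + K{\left(-257 \right)}\right) = \left(\left(-11 + \left(-30\right)^{2}\right) - 102233\right) \left(- \frac{2139}{274653} + \left(194 - 257\right)\right) = \left(\left(-11 + 900\right) - 102233\right) \left(\left(-2139\right) \frac{1}{274653} - 63\right) = \left(889 - 102233\right) \left(- \frac{713}{91551} - 63\right) = \left(-101344\right) \left(- \frac{5768426}{91551}\right) = \frac{584595364544}{91551}$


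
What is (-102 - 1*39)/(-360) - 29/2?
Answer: -1693/120 ≈ -14.108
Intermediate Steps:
(-102 - 1*39)/(-360) - 29/2 = (-102 - 39)*(-1/360) - 29*1/2 = -141*(-1/360) - 29/2 = 47/120 - 29/2 = -1693/120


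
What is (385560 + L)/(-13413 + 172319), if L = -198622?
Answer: 93469/79453 ≈ 1.1764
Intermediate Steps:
(385560 + L)/(-13413 + 172319) = (385560 - 198622)/(-13413 + 172319) = 186938/158906 = 186938*(1/158906) = 93469/79453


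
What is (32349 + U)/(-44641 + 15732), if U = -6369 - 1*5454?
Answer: -20526/28909 ≈ -0.71002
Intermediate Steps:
U = -11823 (U = -6369 - 5454 = -11823)
(32349 + U)/(-44641 + 15732) = (32349 - 11823)/(-44641 + 15732) = 20526/(-28909) = 20526*(-1/28909) = -20526/28909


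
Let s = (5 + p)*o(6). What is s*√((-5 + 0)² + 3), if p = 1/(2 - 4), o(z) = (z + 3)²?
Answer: 729*√7 ≈ 1928.8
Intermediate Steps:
o(z) = (3 + z)²
p = -½ (p = 1/(-2) = -½ ≈ -0.50000)
s = 729/2 (s = (5 - ½)*(3 + 6)² = (9/2)*9² = (9/2)*81 = 729/2 ≈ 364.50)
s*√((-5 + 0)² + 3) = 729*√((-5 + 0)² + 3)/2 = 729*√((-5)² + 3)/2 = 729*√(25 + 3)/2 = 729*√28/2 = 729*(2*√7)/2 = 729*√7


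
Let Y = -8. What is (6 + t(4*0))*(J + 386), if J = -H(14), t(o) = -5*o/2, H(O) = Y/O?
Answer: 16236/7 ≈ 2319.4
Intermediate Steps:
H(O) = -8/O
t(o) = -5*o/2
J = 4/7 (J = -(-8)/14 = -1*(-4/7) = 4/7 ≈ 0.57143)
(6 + t(4*0))*(J + 386) = (6 - 10*0)*(4/7 + 386) = (6 - 5/2*0)*(2706/7) = (6 + 0)*(2706/7) = 6*(2706/7) = 16236/7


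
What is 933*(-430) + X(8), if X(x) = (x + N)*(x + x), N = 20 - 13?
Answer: -400950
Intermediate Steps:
N = 7
X(x) = 2*x*(7 + x) (X(x) = (x + 7)*(x + x) = (7 + x)*(2*x) = 2*x*(7 + x))
933*(-430) + X(8) = 933*(-430) + 2*8*(7 + 8) = -401190 + 2*8*15 = -401190 + 240 = -400950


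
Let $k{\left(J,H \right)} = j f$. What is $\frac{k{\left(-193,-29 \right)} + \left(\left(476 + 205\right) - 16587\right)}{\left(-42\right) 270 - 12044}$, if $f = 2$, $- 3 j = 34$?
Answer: $\frac{23893}{35076} \approx 0.68118$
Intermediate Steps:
$j = - \frac{34}{3}$ ($j = \left(- \frac{1}{3}\right) 34 = - \frac{34}{3} \approx -11.333$)
$k{\left(J,H \right)} = - \frac{68}{3}$ ($k{\left(J,H \right)} = \left(- \frac{34}{3}\right) 2 = - \frac{68}{3}$)
$\frac{k{\left(-193,-29 \right)} + \left(\left(476 + 205\right) - 16587\right)}{\left(-42\right) 270 - 12044} = \frac{- \frac{68}{3} + \left(\left(476 + 205\right) - 16587\right)}{\left(-42\right) 270 - 12044} = \frac{- \frac{68}{3} + \left(681 - 16587\right)}{-11340 - 12044} = \frac{- \frac{68}{3} - 15906}{-23384} = \left(- \frac{47786}{3}\right) \left(- \frac{1}{23384}\right) = \frac{23893}{35076}$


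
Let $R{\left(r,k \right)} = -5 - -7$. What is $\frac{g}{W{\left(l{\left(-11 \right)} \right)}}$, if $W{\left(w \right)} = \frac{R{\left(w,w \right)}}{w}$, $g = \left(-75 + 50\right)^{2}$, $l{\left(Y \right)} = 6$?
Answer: $1875$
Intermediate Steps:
$R{\left(r,k \right)} = 2$ ($R{\left(r,k \right)} = -5 + 7 = 2$)
$g = 625$ ($g = \left(-25\right)^{2} = 625$)
$W{\left(w \right)} = \frac{2}{w}$
$\frac{g}{W{\left(l{\left(-11 \right)} \right)}} = \frac{625}{2 \cdot \frac{1}{6}} = 625 \frac{1}{\frac{1}{3}} = 625 \cdot 3 = 1875$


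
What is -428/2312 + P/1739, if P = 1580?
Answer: 727167/1005142 ≈ 0.72345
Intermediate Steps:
-428/2312 + P/1739 = -428/2312 + 1580/1739 = -428*1/2312 + 1580*(1/1739) = -107/578 + 1580/1739 = 727167/1005142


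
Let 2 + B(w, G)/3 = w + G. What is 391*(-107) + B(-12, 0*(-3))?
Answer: -41879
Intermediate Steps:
B(w, G) = -6 + 3*G + 3*w (B(w, G) = -6 + 3*(w + G) = -6 + 3*(G + w) = -6 + (3*G + 3*w) = -6 + 3*G + 3*w)
391*(-107) + B(-12, 0*(-3)) = 391*(-107) + (-6 + 3*(0*(-3)) + 3*(-12)) = -41837 + (-6 + 3*0 - 36) = -41837 + (-6 + 0 - 36) = -41837 - 42 = -41879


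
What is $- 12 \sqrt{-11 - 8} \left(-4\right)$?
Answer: $48 i \sqrt{19} \approx 209.23 i$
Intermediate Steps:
$- 12 \sqrt{-11 - 8} \left(-4\right) = - 12 \sqrt{-19} \left(-4\right) = - 12 i \sqrt{19} \left(-4\right) = 48 i \sqrt{19}$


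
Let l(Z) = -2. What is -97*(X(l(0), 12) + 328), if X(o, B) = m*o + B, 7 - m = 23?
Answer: -36084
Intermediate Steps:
m = -16 (m = 7 - 1*23 = 7 - 23 = -16)
X(o, B) = B - 16*o (X(o, B) = -16*o + B = B - 16*o)
-97*(X(l(0), 12) + 328) = -97*((12 - 16*(-2)) + 328) = -97*((12 + 32) + 328) = -97*(44 + 328) = -97*372 = -36084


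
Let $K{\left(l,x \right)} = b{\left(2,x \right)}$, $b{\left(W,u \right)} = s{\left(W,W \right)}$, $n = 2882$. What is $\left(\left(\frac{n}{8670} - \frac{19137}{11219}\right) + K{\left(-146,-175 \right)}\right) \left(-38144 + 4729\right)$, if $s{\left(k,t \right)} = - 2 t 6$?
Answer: $\frac{8246936118908}{9726873} \approx 8.4785 \cdot 10^{5}$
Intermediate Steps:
$s{\left(k,t \right)} = - 12 t$
$b{\left(W,u \right)} = - 12 W$
$K{\left(l,x \right)} = -24$ ($K{\left(l,x \right)} = \left(-12\right) 2 = -24$)
$\left(\left(\frac{n}{8670} - \frac{19137}{11219}\right) + K{\left(-146,-175 \right)}\right) \left(-38144 + 4729\right) = \left(\left(\frac{2882}{8670} - \frac{19137}{11219}\right) - 24\right) \left(-38144 + 4729\right) = \left(\left(2882 \cdot \frac{1}{8670} - \frac{19137}{11219}\right) - 24\right) \left(-33415\right) = \left(\left(\frac{1441}{4335} - \frac{19137}{11219}\right) - 24\right) \left(-33415\right) = \left(- \frac{66792316}{48634365} - 24\right) \left(-33415\right) = \left(- \frac{1234017076}{48634365}\right) \left(-33415\right) = \frac{8246936118908}{9726873}$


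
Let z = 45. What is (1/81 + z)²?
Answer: 13293316/6561 ≈ 2026.1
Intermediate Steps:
(1/81 + z)² = (1/81 + 45)² = (3646/81)² = 13293316/6561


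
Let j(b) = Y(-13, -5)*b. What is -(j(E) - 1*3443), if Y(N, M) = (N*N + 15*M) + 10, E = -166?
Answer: 20707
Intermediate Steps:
Y(N, M) = 10 + N**2 + 15*M (Y(N, M) = (N**2 + 15*M) + 10 = 10 + N**2 + 15*M)
j(b) = 104*b (j(b) = (10 + (-13)**2 + 15*(-5))*b = (10 + 169 - 75)*b = 104*b)
-(j(E) - 1*3443) = -(104*(-166) - 1*3443) = -(-17264 - 3443) = -1*(-20707) = 20707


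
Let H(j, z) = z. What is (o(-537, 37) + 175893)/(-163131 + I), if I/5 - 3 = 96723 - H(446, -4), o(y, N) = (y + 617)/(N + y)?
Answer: 4397321/8012975 ≈ 0.54877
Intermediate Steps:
o(y, N) = (617 + y)/(N + y)
I = 483650 (I = 15 + 5*(96723 - 1*(-4)) = 15 + 5*(96723 + 4) = 15 + 5*96727 = 15 + 483635 = 483650)
(o(-537, 37) + 175893)/(-163131 + I) = ((617 - 537)/(37 - 537) + 175893)/(-163131 + 483650) = (80/(-500) + 175893)/320519 = (-1/500*80 + 175893)*(1/320519) = (-4/25 + 175893)*(1/320519) = (4397321/25)*(1/320519) = 4397321/8012975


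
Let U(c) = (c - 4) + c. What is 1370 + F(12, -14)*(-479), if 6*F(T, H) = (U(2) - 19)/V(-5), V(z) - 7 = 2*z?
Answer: 15559/18 ≈ 864.39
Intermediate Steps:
V(z) = 7 + 2*z
U(c) = -4 + 2*c (U(c) = (-4 + c) + c = -4 + 2*c)
F(T, H) = 19/18 (F(T, H) = (((-4 + 2*2) - 19)/(7 + 2*(-5)))/6 = (((-4 + 4) - 19)/(7 - 10))/6 = ((0 - 19)/(-3))/6 = (-19*(-⅓))/6 = (⅙)*(19/3) = 19/18)
1370 + F(12, -14)*(-479) = 1370 + (19/18)*(-479) = 1370 - 9101/18 = 15559/18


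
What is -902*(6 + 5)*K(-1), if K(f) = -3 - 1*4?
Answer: 69454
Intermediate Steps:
K(f) = -7 (K(f) = -3 - 4 = -7)
-902*(6 + 5)*K(-1) = -902*(6 + 5)*(-7) = -9922*(-7) = -902*(-77) = 69454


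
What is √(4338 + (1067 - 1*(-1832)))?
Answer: √7237 ≈ 85.071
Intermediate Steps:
√(4338 + (1067 - 1*(-1832))) = √(4338 + (1067 + 1832)) = √(4338 + 2899) = √7237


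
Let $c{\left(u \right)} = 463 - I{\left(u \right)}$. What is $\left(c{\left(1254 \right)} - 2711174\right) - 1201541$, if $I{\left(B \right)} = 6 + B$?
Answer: $-3913512$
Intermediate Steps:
$c{\left(u \right)} = 457 - u$ ($c{\left(u \right)} = 463 - \left(6 + u\right) = 457 - u$)
$\left(c{\left(1254 \right)} - 2711174\right) - 1201541 = \left(\left(457 - 1254\right) - 2711174\right) - 1201541 = \left(-797 - 2711174\right) - 1201541 = -2711971 - 1201541 = -3913512$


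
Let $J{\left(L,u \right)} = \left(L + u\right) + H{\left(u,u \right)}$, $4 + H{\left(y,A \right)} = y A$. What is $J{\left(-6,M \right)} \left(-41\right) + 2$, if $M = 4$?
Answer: $-408$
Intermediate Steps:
$H{\left(y,A \right)} = -4 + A y$ ($H{\left(y,A \right)} = -4 + y A = -4 + A y$)
$J{\left(L,u \right)} = -4 + L + u + u^{2}$ ($J{\left(L,u \right)} = \left(L + u\right) + \left(-4 + u u\right) = \left(L + u\right) + \left(-4 + u^{2}\right) = -4 + L + u + u^{2}$)
$J{\left(-6,M \right)} \left(-41\right) + 2 = \left(-4 - 6 + 4 + 4^{2}\right) \left(-41\right) + 2 = \left(-4 - 6 + 4 + 16\right) \left(-41\right) + 2 = 10 \left(-41\right) + 2 = -410 + 2 = -408$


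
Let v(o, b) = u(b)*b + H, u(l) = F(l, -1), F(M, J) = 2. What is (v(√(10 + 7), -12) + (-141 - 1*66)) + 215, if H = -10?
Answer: -26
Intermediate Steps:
u(l) = 2
v(o, b) = -10 + 2*b (v(o, b) = 2*b - 10 = -10 + 2*b)
(v(√(10 + 7), -12) + (-141 - 1*66)) + 215 = ((-10 + 2*(-12)) + (-141 - 1*66)) + 215 = ((-10 - 24) + (-141 - 66)) + 215 = (-34 - 207) + 215 = -241 + 215 = -26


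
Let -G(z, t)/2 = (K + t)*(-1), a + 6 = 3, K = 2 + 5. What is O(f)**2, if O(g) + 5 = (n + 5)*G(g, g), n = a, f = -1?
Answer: 361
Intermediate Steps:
K = 7
a = -3 (a = -6 + 3 = -3)
n = -3
G(z, t) = 14 + 2*t (G(z, t) = -2*(7 + t)*(-1) = -2*(-7 - t) = 14 + 2*t)
O(g) = 23 + 4*g (O(g) = -5 + (-3 + 5)*(14 + 2*g) = -5 + 2*(14 + 2*g) = -5 + (28 + 4*g) = 23 + 4*g)
O(f)**2 = (23 + 4*(-1))**2 = (23 - 4)**2 = 19**2 = 361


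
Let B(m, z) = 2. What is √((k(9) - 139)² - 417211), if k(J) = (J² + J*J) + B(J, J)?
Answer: I*√416586 ≈ 645.43*I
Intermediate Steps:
k(J) = 2 + 2*J² (k(J) = (J² + J*J) + 2 = (J² + J²) + 2 = 2*J² + 2 = 2 + 2*J²)
√((k(9) - 139)² - 417211) = √(((2 + 2*9²) - 139)² - 417211) = √(((2 + 2*81) - 139)² - 417211) = √(((2 + 162) - 139)² - 417211) = √((164 - 139)² - 417211) = √(25² - 417211) = √(625 - 417211) = √(-416586) = I*√416586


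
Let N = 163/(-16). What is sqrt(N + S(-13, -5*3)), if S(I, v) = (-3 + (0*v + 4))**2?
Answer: 7*I*sqrt(3)/4 ≈ 3.0311*I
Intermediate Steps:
N = -163/16 (N = 163*(-1/16) = -163/16 ≈ -10.188)
S(I, v) = 1 (S(I, v) = (-3 + (0 + 4))**2 = (-3 + 4)**2 = 1**2 = 1)
sqrt(N + S(-13, -5*3)) = sqrt(-163/16 + 1) = sqrt(-147/16) = 7*I*sqrt(3)/4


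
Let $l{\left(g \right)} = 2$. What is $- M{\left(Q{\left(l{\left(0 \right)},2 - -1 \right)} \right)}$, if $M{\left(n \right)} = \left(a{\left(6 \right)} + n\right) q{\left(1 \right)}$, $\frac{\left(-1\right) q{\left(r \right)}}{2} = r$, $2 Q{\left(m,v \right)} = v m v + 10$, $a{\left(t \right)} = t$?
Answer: $40$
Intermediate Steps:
$Q{\left(m,v \right)} = 5 + \frac{m v^{2}}{2}$ ($Q{\left(m,v \right)} = \frac{v m v + 10}{2} = \frac{m v v + 10}{2} = \frac{m v^{2} + 10}{2} = \frac{10 + m v^{2}}{2} = 5 + \frac{m v^{2}}{2}$)
$q{\left(r \right)} = - 2 r$
$M{\left(n \right)} = -12 - 2 n$ ($M{\left(n \right)} = \left(6 + n\right) \left(\left(-2\right) 1\right) = \left(6 + n\right) \left(-2\right) = -12 - 2 n$)
$- M{\left(Q{\left(l{\left(0 \right)},2 - -1 \right)} \right)} = - (-12 - 2 \left(5 + \frac{1}{2} \cdot 2 \left(2 - -1\right)^{2}\right)) = - (-12 - 2 \left(5 + \frac{1}{2} \cdot 2 \left(2 + 1\right)^{2}\right)) = - (-12 - 2 \left(5 + \frac{1}{2} \cdot 2 \cdot 3^{2}\right)) = - (-12 - 2 \left(5 + \frac{1}{2} \cdot 2 \cdot 9\right)) = - (-12 - 2 \left(5 + 9\right)) = - (-12 - 28) = \left(-1\right) \left(-40\right) = 40$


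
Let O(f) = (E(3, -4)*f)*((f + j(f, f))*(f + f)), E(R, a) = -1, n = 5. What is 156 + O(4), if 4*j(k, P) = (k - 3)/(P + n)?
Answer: 244/9 ≈ 27.111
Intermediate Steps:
j(k, P) = (-3 + k)/(4*(5 + P)) (j(k, P) = ((k - 3)/(P + 5))/4 = ((-3 + k)/(5 + P))/4 = (-3 + k)/(4*(5 + P)))
O(f) = -2*f**2*(f + (-3 + f)/(4*(5 + f))) (O(f) = (-f)*((f + (-3 + f)/(4*(5 + f)))*(f + f)) = (-f)*((f + (-3 + f)/(4*(5 + f)))*(2*f)) = (-f)*(2*f*(f + (-3 + f)/(4*(5 + f)))) = -2*f**2*(f + (-3 + f)/(4*(5 + f))))
156 + O(4) = 156 + (1/2)*4**2*(3 - 1*4 - 4*4*(5 + 4))/(5 + 4) = 156 + (1/2)*16*(3 - 4 - 4*4*9)/9 = 156 + (1/2)*16*(1/9)*(3 - 4 - 144) = 156 + (1/2)*16*(1/9)*(-145) = 156 - 1160/9 = 244/9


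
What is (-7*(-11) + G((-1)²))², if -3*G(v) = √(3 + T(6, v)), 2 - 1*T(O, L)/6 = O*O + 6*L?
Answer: (231 - I*√237)²/9 ≈ 5902.7 - 790.27*I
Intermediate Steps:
T(O, L) = 12 - 36*L - 6*O² (T(O, L) = 12 - 6*(O*O + 6*L) = 12 - 6*(O² + 6*L) = 12 + (-36*L - 6*O²) = 12 - 36*L - 6*O²)
G(v) = -√(-201 - 36*v)/3 (G(v) = -√(3 + (12 - 36*v - 6*6²))/3 = -√(3 + (12 - 36*v - 6*36))/3 = -√(3 + (12 - 36*v - 216))/3 = -√(3 + (-204 - 36*v))/3 = -√(-201 - 36*v)/3)
(-7*(-11) + G((-1)²))² = (-7*(-11) - √(-201 - 36*(-1)²)/3)² = (77 - √(-201 - 36*1)/3)² = (77 - √(-201 - 36)/3)² = (77 - I*√237/3)²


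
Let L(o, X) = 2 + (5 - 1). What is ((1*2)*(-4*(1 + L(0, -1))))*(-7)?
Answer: 392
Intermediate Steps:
L(o, X) = 6 (L(o, X) = 2 + 4 = 6)
((1*2)*(-4*(1 + L(0, -1))))*(-7) = ((1*2)*(-4*(1 + 6)))*(-7) = (2*(-4*7))*(-7) = (2*(-28))*(-7) = -56*(-7) = 392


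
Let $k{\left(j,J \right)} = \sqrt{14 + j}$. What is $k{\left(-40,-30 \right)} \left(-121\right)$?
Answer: $- 121 i \sqrt{26} \approx - 616.98 i$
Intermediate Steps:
$k{\left(-40,-30 \right)} \left(-121\right) = \sqrt{14 - 40} \left(-121\right) = \sqrt{-26} \left(-121\right) = i \sqrt{26} \left(-121\right) = - 121 i \sqrt{26}$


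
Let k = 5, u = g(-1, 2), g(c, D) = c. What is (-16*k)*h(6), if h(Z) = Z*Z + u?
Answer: -2800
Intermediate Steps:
u = -1
h(Z) = -1 + Z² (h(Z) = Z*Z - 1 = Z² - 1 = -1 + Z²)
(-16*k)*h(6) = (-16*5)*(-1 + 6²) = -80*(-1 + 36) = -80*35 = -2800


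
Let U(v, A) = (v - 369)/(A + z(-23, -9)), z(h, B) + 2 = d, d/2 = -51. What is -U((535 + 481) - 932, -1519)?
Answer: -95/541 ≈ -0.17560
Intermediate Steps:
d = -102 (d = 2*(-51) = -102)
z(h, B) = -104 (z(h, B) = -2 - 102 = -104)
U(v, A) = (-369 + v)/(-104 + A) (U(v, A) = (v - 369)/(A - 104) = (-369 + v)/(-104 + A))
-U((535 + 481) - 932, -1519) = -(-369 + ((535 + 481) - 932))/(-104 - 1519) = -(-369 + (1016 - 932))/(-1623) = -(-1)*(-369 + 84)/1623 = -(-1)*(-285)/1623 = -1*95/541 = -95/541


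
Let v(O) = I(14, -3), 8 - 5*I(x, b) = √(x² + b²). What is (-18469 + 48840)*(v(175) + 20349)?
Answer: 3090340363/5 - 30371*√205/5 ≈ 6.1798e+8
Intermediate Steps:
I(x, b) = 8/5 - √(b² + x²)/5 (I(x, b) = 8/5 - √(x² + b²)/5 = 8/5 - √(b² + x²)/5)
v(O) = 8/5 - √205/5 (v(O) = 8/5 - √((-3)² + 14²)/5 = 8/5 - √(9 + 196)/5 = 8/5 - √205/5)
(-18469 + 48840)*(v(175) + 20349) = (-18469 + 48840)*((8/5 - √205/5) + 20349) = 30371*(101753/5 - √205/5) = 3090340363/5 - 30371*√205/5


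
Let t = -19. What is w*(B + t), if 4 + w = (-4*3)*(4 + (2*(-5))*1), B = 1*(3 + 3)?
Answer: -884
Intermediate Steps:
B = 6 (B = 1*6 = 6)
w = 68 (w = -4 + (-4*3)*(4 + (2*(-5))*1) = -4 - 12*(4 - 10*1) = -4 - 12*(4 - 10) = -4 - 12*(-6) = -4 + 72 = 68)
w*(B + t) = 68*(6 - 19) = 68*(-13) = -884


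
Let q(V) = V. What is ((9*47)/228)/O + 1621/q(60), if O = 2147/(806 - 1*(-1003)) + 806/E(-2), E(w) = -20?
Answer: 21753787693/806614980 ≈ 26.969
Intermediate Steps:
O = -707557/18090 (O = 2147/(806 - 1*(-1003)) + 806/(-20) = 2147/(806 + 1003) + 806*(-1/20) = 2147/1809 - 403/10 = -707557/18090 ≈ -39.113)
((9*47)/228)/O + 1621/q(60) = ((9*47)/228)/(-707557/18090) + 1621/60 = (423*(1/228))*(-18090/707557) + 1621*(1/60) = (141/76)*(-18090/707557) + 1621/60 = -1275345/26887166 + 1621/60 = 21753787693/806614980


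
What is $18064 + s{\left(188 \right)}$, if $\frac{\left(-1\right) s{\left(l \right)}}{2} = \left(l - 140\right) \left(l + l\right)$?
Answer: $-18032$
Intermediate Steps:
$s{\left(l \right)} = - 4 l \left(-140 + l\right)$ ($s{\left(l \right)} = - 2 \left(l - 140\right) \left(l + l\right) = - 2 \left(-140 + l\right) 2 l = - 2 \cdot 2 l \left(-140 + l\right) = - 4 l \left(-140 + l\right)$)
$18064 + s{\left(188 \right)} = 18064 + 4 \cdot 188 \left(140 - 188\right) = 18064 + 4 \cdot 188 \left(-48\right) = 18064 - 36096 = -18032$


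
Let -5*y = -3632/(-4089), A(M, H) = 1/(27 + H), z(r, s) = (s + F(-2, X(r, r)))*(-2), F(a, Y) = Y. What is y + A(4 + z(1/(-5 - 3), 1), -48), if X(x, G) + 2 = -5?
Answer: -32239/143115 ≈ -0.22527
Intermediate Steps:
X(x, G) = -7 (X(x, G) = -2 - 5 = -7)
z(r, s) = 14 - 2*s (z(r, s) = (s - 7)*(-2) = (-7 + s)*(-2) = 14 - 2*s)
y = -3632/20445 (y = -(-3632)/(5*(-4089)) = -(-3632)*(-1)/(5*4089) = -1/5*3632/4089 = -3632/20445 ≈ -0.17765)
y + A(4 + z(1/(-5 - 3), 1), -48) = -3632/20445 + 1/(27 - 48) = -3632/20445 + 1/(-21) = -3632/20445 - 1/21 = -32239/143115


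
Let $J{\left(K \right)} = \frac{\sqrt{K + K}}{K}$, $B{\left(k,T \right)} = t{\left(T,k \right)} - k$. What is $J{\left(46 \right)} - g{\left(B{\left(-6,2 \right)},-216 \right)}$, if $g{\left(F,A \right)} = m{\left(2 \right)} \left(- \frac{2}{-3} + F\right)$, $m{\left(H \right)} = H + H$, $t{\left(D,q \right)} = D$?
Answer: $- \frac{104}{3} + \frac{\sqrt{23}}{23} \approx -34.458$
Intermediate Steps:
$m{\left(H \right)} = 2 H$
$B{\left(k,T \right)} = T - k$
$J{\left(K \right)} = \frac{\sqrt{2}}{\sqrt{K}}$ ($J{\left(K \right)} = \frac{\sqrt{2 K}}{K} = \frac{\sqrt{2} \sqrt{K}}{K} = \frac{\sqrt{2}}{\sqrt{K}}$)
$g{\left(F,A \right)} = \frac{8}{3} + 4 F$ ($g{\left(F,A \right)} = 2 \cdot 2 \left(- \frac{2}{-3} + F\right) = 4 \left(\left(-2\right) \left(- \frac{1}{3}\right) + F\right) = 4 \left(\frac{2}{3} + F\right) = \frac{8}{3} + 4 F$)
$J{\left(46 \right)} - g{\left(B{\left(-6,2 \right)},-216 \right)} = \frac{\sqrt{2}}{\sqrt{46}} - \left(\frac{8}{3} + 4 \left(2 - -6\right)\right) = \sqrt{2} \frac{\sqrt{46}}{46} - \left(\frac{8}{3} + 4 \left(2 + 6\right)\right) = \frac{\sqrt{23}}{23} - \left(\frac{8}{3} + 4 \cdot 8\right) = \frac{\sqrt{23}}{23} - \left(\frac{8}{3} + 32\right) = \frac{\sqrt{23}}{23} - \frac{104}{3} = - \frac{104}{3} + \frac{\sqrt{23}}{23}$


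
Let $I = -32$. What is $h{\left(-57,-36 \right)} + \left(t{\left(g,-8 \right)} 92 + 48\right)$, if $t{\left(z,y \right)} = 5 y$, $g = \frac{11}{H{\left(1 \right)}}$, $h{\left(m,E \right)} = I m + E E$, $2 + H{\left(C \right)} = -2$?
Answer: $-512$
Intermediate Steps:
$H{\left(C \right)} = -4$ ($H{\left(C \right)} = -2 - 2 = -4$)
$h{\left(m,E \right)} = E^{2} - 32 m$ ($h{\left(m,E \right)} = - 32 m + E E = - 32 m + E^{2} = E^{2} - 32 m$)
$g = - \frac{11}{4}$ ($g = \frac{11}{-4} = 11 \left(- \frac{1}{4}\right) = - \frac{11}{4} \approx -2.75$)
$h{\left(-57,-36 \right)} + \left(t{\left(g,-8 \right)} 92 + 48\right) = \left(\left(-36\right)^{2} - -1824\right) + \left(5 \left(-8\right) 92 + 48\right) = \left(1296 + 1824\right) + \left(\left(-40\right) 92 + 48\right) = 3120 + \left(-3680 + 48\right) = 3120 - 3632 = -512$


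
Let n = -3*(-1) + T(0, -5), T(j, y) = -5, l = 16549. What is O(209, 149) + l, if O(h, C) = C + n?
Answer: 16696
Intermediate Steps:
n = -2 (n = -3*(-1) - 5 = 3 - 5 = -2)
O(h, C) = -2 + C (O(h, C) = C - 2 = -2 + C)
O(209, 149) + l = (-2 + 149) + 16549 = 147 + 16549 = 16696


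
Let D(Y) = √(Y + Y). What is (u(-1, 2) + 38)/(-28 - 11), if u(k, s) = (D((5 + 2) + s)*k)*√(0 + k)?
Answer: -38/39 + I*√2/13 ≈ -0.97436 + 0.10879*I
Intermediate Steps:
D(Y) = √2*√Y (D(Y) = √(2*Y) = √2*√Y)
u(k, s) = √2*k^(3/2)*√(7 + s) (u(k, s) = ((√2*√((5 + 2) + s))*k)*√(0 + k) = ((√2*√(7 + s))*k)*√k = (k*√2*√(7 + s))*√k = √2*k^(3/2)*√(7 + s))
(u(-1, 2) + 38)/(-28 - 11) = ((-1)^(3/2)*√(14 + 2*2) + 38)/(-28 - 11) = ((-I)*√(14 + 4) + 38)/(-39) = ((-I)*√18 + 38)*(-1/39) = ((-I)*(3*√2) + 38)*(-1/39) = (-3*I*√2 + 38)*(-1/39) = (38 - 3*I*√2)*(-1/39) = -38/39 + I*√2/13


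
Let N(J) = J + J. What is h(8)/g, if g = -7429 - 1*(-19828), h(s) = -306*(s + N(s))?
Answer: -2448/4133 ≈ -0.59231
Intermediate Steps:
N(J) = 2*J
h(s) = -918*s (h(s) = -306*(s + 2*s) = -918*s)
g = 12399 (g = -7429 + 19828 = 12399)
h(8)/g = -918*8/12399 = -7344*1/12399 = -2448/4133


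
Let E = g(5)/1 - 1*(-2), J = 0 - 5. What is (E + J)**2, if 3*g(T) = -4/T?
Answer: 2401/225 ≈ 10.671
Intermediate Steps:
J = -5
g(T) = -4/(3*T) (g(T) = (-4/T)/3 = -4/(3*T))
E = 26/15 (E = -4/3/5/1 - 1*(-2) = -4/3*1/5*1 + 2 = -4/15*1 + 2 = -4/15 + 2 = 26/15 ≈ 1.7333)
(E + J)**2 = (26/15 - 5)**2 = (-49/15)**2 = 2401/225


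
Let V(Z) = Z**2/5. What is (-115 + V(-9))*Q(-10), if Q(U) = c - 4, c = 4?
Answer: 0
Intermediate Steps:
V(Z) = Z**2/5
Q(U) = 0 (Q(U) = 4 - 4 = 0)
(-115 + V(-9))*Q(-10) = (-115 + (1/5)*(-9)**2)*0 = (-115 + (1/5)*81)*0 = (-115 + 81/5)*0 = -494/5*0 = 0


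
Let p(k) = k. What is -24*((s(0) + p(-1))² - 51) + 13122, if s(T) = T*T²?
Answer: 14322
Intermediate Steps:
s(T) = T³
-24*((s(0) + p(-1))² - 51) + 13122 = -24*((0³ - 1)² - 51) + 13122 = -24*((0 - 1)² - 51) + 13122 = -24*((-1)² - 51) + 13122 = -24*(1 - 51) + 13122 = -24*(-50) + 13122 = 1200 + 13122 = 14322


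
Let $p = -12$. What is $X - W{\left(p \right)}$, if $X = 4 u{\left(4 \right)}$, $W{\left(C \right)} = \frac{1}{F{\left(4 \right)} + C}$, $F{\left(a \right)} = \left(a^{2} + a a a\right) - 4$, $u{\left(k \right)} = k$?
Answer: $\frac{1023}{64} \approx 15.984$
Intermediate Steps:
$F{\left(a \right)} = -4 + a^{2} + a^{3}$ ($F{\left(a \right)} = \left(a^{2} + a^{2} a\right) - 4 = \left(a^{2} + a^{3}\right) - 4 = -4 + a^{2} + a^{3}$)
$W{\left(C \right)} = \frac{1}{76 + C}$ ($W{\left(C \right)} = \frac{1}{\left(-4 + 4^{2} + 4^{3}\right) + C} = \frac{1}{\left(-4 + 16 + 64\right) + C} = \frac{1}{76 + C}$)
$X = 16$ ($X = 4 \cdot 4 = 16$)
$X - W{\left(p \right)} = 16 - \frac{1}{76 - 12} = 16 - \frac{1}{64} = \frac{1023}{64}$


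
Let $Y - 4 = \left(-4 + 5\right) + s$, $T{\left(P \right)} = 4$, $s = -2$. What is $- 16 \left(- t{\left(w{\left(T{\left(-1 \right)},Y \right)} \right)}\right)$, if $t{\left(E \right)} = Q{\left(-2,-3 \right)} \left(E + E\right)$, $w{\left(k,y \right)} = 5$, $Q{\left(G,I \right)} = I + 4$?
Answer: $160$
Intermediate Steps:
$Q{\left(G,I \right)} = 4 + I$
$Y = 3$ ($Y = 4 + \left(\left(-4 + 5\right) - 2\right) = 4 + \left(1 - 2\right) = 4 - 1 = 3$)
$t{\left(E \right)} = 2 E$ ($t{\left(E \right)} = \left(4 - 3\right) \left(E + E\right) = 1 \cdot 2 E = 2 E$)
$- 16 \left(- t{\left(w{\left(T{\left(-1 \right)},Y \right)} \right)}\right) = - 16 \left(- 2 \cdot 5\right) = - 16 \left(\left(-1\right) 10\right) = \left(-16\right) \left(-10\right) = 160$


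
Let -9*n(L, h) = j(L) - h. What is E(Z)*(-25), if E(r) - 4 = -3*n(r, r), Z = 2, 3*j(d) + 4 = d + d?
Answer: -250/3 ≈ -83.333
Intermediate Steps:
j(d) = -4/3 + 2*d/3 (j(d) = -4/3 + (d + d)/3 = -4/3 + (2*d)/3 = -4/3 + 2*d/3)
n(L, h) = 4/27 - 2*L/27 + h/9 (n(L, h) = -((-4/3 + 2*L/3) - h)/9 = -(-4/3 - h + 2*L/3)/9 = 4/27 - 2*L/27 + h/9)
E(r) = 32/9 - r/9 (E(r) = 4 - 3*(4/27 - 2*r/27 + r/9) = 4 - 3*(4/27 + r/27) = 4 + (-4/9 - r/9) = 32/9 - r/9)
E(Z)*(-25) = (32/9 - 1/9*2)*(-25) = (32/9 - 2/9)*(-25) = (10/3)*(-25) = -250/3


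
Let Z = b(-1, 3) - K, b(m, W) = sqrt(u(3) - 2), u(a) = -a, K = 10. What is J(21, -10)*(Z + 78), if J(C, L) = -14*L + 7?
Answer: 9996 + 147*I*sqrt(5) ≈ 9996.0 + 328.7*I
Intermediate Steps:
J(C, L) = 7 - 14*L
b(m, W) = I*sqrt(5) (b(m, W) = sqrt(-1*3 - 2) = sqrt(-3 - 2) = sqrt(-5) = I*sqrt(5))
Z = -10 + I*sqrt(5) (Z = I*sqrt(5) - 1*10 = I*sqrt(5) - 10 = -10 + I*sqrt(5) ≈ -10.0 + 2.2361*I)
J(21, -10)*(Z + 78) = (7 - 14*(-10))*((-10 + I*sqrt(5)) + 78) = (7 + 140)*(68 + I*sqrt(5)) = 147*(68 + I*sqrt(5)) = 9996 + 147*I*sqrt(5)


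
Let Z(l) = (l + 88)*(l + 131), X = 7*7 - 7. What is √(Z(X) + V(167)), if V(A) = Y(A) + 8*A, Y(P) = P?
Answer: √23993 ≈ 154.90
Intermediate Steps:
X = 42 (X = 49 - 7 = 42)
V(A) = 9*A (V(A) = A + 8*A = 9*A)
Z(l) = (88 + l)*(131 + l)
√(Z(X) + V(167)) = √((11528 + 42² + 219*42) + 9*167) = √((11528 + 1764 + 9198) + 1503) = √(22490 + 1503) = √23993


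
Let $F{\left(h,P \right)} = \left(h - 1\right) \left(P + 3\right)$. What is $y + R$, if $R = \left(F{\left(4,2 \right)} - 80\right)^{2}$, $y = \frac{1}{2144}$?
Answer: $\frac{9058401}{2144} \approx 4225.0$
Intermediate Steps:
$F{\left(h,P \right)} = \left(-1 + h\right) \left(3 + P\right)$
$y = \frac{1}{2144} \approx 0.00046642$
$R = 4225$ ($R = \left(\left(-3 - 2 + 3 \cdot 4 + 2 \cdot 4\right) - 80\right)^{2} = \left(\left(-3 - 2 + 12 + 8\right) - 80\right)^{2} = \left(15 - 80\right)^{2} = \left(-65\right)^{2} = 4225$)
$y + R = \frac{1}{2144} + 4225 = \frac{9058401}{2144}$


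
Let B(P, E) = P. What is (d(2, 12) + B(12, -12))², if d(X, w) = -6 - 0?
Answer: 36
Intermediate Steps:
d(X, w) = -6 (d(X, w) = -6 - 1*0 = -6 + 0 = -6)
(d(2, 12) + B(12, -12))² = (-6 + 12)² = 6² = 36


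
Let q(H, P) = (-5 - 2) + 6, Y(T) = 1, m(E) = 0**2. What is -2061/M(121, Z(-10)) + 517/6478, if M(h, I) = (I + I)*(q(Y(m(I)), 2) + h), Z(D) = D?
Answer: 2431993/2591200 ≈ 0.93856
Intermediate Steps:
m(E) = 0
q(H, P) = -1 (q(H, P) = -7 + 6 = -1)
M(h, I) = 2*I*(-1 + h) (M(h, I) = (I + I)*(-1 + h) = (2*I)*(-1 + h) = 2*I*(-1 + h))
-2061/M(121, Z(-10)) + 517/6478 = -2061*(-1/(20*(-1 + 121))) + 517/6478 = -2061/(2*(-10)*120) + 517*(1/6478) = -2061/(-2400) + 517/6478 = -2061*(-1/2400) + 517/6478 = 687/800 + 517/6478 = 2431993/2591200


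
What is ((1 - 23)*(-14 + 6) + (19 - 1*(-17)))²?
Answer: 44944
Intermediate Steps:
((1 - 23)*(-14 + 6) + (19 - 1*(-17)))² = (-22*(-8) + (19 + 17))² = (176 + 36)² = 212² = 44944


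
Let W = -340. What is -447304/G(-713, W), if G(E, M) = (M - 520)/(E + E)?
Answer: -159463876/215 ≈ -7.4169e+5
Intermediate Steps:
G(E, M) = (-520 + M)/(2*E) (G(E, M) = (-520 + M)/((2*E)) = (-520 + M)*(1/(2*E)) = (-520 + M)/(2*E))
-447304/G(-713, W) = -447304*(-1426/(-520 - 340)) = -447304/((1/2)*(-1/713)*(-860)) = -447304/430/713 = -447304*713/430 = -159463876/215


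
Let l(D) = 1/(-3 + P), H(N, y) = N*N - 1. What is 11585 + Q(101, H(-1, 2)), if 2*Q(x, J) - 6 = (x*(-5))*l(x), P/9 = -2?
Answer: 487201/42 ≈ 11600.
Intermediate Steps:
P = -18 (P = 9*(-2) = -18)
H(N, y) = -1 + N**2 (H(N, y) = N**2 - 1 = -1 + N**2)
l(D) = -1/21 (l(D) = 1/(-3 - 18) = 1/(-21) = -1/21)
Q(x, J) = 3 + 5*x/42 (Q(x, J) = 3 + ((x*(-5))*(-1/21))/2 = 3 + (-5*x*(-1/21))/2 = 3 + (5*x/21)/2 = 3 + 5*x/42)
11585 + Q(101, H(-1, 2)) = 11585 + (3 + (5/42)*101) = 11585 + (3 + 505/42) = 11585 + 631/42 = 487201/42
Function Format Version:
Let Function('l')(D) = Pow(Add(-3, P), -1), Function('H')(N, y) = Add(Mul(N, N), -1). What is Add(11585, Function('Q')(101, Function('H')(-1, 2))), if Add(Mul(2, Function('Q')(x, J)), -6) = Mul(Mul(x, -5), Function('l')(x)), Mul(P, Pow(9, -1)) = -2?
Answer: Rational(487201, 42) ≈ 11600.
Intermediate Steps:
P = -18 (P = Mul(9, -2) = -18)
Function('H')(N, y) = Add(-1, Pow(N, 2)) (Function('H')(N, y) = Add(Pow(N, 2), -1) = Add(-1, Pow(N, 2)))
Function('l')(D) = Rational(-1, 21) (Function('l')(D) = Pow(Add(-3, -18), -1) = Pow(-21, -1) = Rational(-1, 21))
Function('Q')(x, J) = Add(3, Mul(Rational(5, 42), x)) (Function('Q')(x, J) = Add(3, Mul(Rational(1, 2), Mul(Mul(x, -5), Rational(-1, 21)))) = Add(3, Mul(Rational(1, 2), Mul(Mul(-5, x), Rational(-1, 21)))) = Add(3, Mul(Rational(1, 2), Mul(Rational(5, 21), x))) = Add(3, Mul(Rational(5, 42), x)))
Add(11585, Function('Q')(101, Function('H')(-1, 2))) = Add(11585, Add(3, Mul(Rational(5, 42), 101))) = Add(11585, Add(3, Rational(505, 42))) = Add(11585, Rational(631, 42)) = Rational(487201, 42)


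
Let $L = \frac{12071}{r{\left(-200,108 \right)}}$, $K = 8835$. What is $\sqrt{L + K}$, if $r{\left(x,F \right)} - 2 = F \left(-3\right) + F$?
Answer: $\frac{\sqrt{402024466}}{214} \approx 93.694$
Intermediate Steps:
$r{\left(x,F \right)} = 2 - 2 F$ ($r{\left(x,F \right)} = 2 + \left(F \left(-3\right) + F\right) = 2 + \left(- 3 F + F\right) = 2 - 2 F$)
$L = - \frac{12071}{214}$ ($L = \frac{12071}{2 - 216} = \frac{12071}{-214} = 12071 \left(- \frac{1}{214}\right) = - \frac{12071}{214} \approx -56.407$)
$\sqrt{L + K} = \sqrt{- \frac{12071}{214} + 8835} = \sqrt{\frac{1878619}{214}} = \frac{\sqrt{402024466}}{214}$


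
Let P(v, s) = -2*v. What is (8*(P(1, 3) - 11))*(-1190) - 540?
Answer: 123220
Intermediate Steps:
(8*(P(1, 3) - 11))*(-1190) - 540 = (8*(-2*1 - 11))*(-1190) - 540 = (8*(-2 - 11))*(-1190) - 540 = (8*(-13))*(-1190) - 540 = -104*(-1190) - 540 = 123760 - 540 = 123220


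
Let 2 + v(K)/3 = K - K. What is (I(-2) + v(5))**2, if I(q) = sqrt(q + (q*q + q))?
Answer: 36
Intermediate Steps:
v(K) = -6 (v(K) = -6 + 3*(K - K) = -6 + 3*0 = -6 + 0 = -6)
I(q) = sqrt(q**2 + 2*q) (I(q) = sqrt(q + (q**2 + q)) = sqrt(q + (q + q**2)) = sqrt(q**2 + 2*q))
(I(-2) + v(5))**2 = (sqrt(-2*(2 - 2)) - 6)**2 = (sqrt(-2*0) - 6)**2 = (sqrt(0) - 6)**2 = (0 - 6)**2 = (-6)**2 = 36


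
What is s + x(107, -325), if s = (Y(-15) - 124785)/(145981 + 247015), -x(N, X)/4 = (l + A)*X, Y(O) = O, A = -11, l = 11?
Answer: -31200/98249 ≈ -0.31756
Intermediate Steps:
x(N, X) = 0 (x(N, X) = -4*(11 - 11)*X = -0*X = -4*0 = 0)
s = -31200/98249 (s = (-15 - 124785)/(145981 + 247015) = -124800/392996 = -124800*1/392996 = -31200/98249 ≈ -0.31756)
s + x(107, -325) = -31200/98249 + 0 = -31200/98249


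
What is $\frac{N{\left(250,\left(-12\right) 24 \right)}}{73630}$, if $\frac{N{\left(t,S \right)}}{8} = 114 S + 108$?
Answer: $- \frac{130896}{36815} \approx -3.5555$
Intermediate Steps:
$N{\left(t,S \right)} = 864 + 912 S$ ($N{\left(t,S \right)} = 8 \left(114 S + 108\right) = 8 \left(108 + 114 S\right) = 864 + 912 S$)
$\frac{N{\left(250,\left(-12\right) 24 \right)}}{73630} = \frac{864 + 912 \left(\left(-12\right) 24\right)}{73630} = \left(864 + 912 \left(-288\right)\right) \frac{1}{73630} = \left(864 - 262656\right) \frac{1}{73630} = \left(-261792\right) \frac{1}{73630} = - \frac{130896}{36815}$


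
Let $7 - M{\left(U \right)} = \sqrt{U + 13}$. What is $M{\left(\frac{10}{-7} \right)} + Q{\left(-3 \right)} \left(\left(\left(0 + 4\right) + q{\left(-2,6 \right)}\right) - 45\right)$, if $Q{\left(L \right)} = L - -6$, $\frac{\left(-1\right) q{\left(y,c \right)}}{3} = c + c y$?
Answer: $-62 - \frac{9 \sqrt{7}}{7} \approx -65.402$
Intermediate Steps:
$q{\left(y,c \right)} = - 3 c - 3 c y$ ($q{\left(y,c \right)} = - 3 \left(c + c y\right) = - 3 c - 3 c y$)
$M{\left(U \right)} = 7 - \sqrt{13 + U}$ ($M{\left(U \right)} = 7 - \sqrt{U + 13} = 7 - \sqrt{13 + U}$)
$Q{\left(L \right)} = 6 + L$ ($Q{\left(L \right)} = L + 6 = 6 + L$)
$M{\left(\frac{10}{-7} \right)} + Q{\left(-3 \right)} \left(\left(\left(0 + 4\right) + q{\left(-2,6 \right)}\right) - 45\right) = \left(7 - \sqrt{13 + \frac{10}{-7}}\right) + \left(6 - 3\right) \left(\left(\left(0 + 4\right) - 18 \left(1 - 2\right)\right) - 45\right) = \left(7 - \sqrt{13 + 10 \left(- \frac{1}{7}\right)}\right) + 3 \left(\left(4 - 18 \left(-1\right)\right) - 45\right) = \left(7 - \sqrt{13 - \frac{10}{7}}\right) + 3 \left(\left(4 + 18\right) - 45\right) = \left(7 - \sqrt{\frac{81}{7}}\right) + 3 \left(22 - 45\right) = \left(7 - \frac{9 \sqrt{7}}{7}\right) + 3 \left(-23\right) = \left(7 - \frac{9 \sqrt{7}}{7}\right) - 69 = -62 - \frac{9 \sqrt{7}}{7}$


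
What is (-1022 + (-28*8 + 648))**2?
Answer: 357604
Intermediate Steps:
(-1022 + (-28*8 + 648))**2 = (-1022 + (-224 + 648))**2 = (-1022 + 424)**2 = (-598)**2 = 357604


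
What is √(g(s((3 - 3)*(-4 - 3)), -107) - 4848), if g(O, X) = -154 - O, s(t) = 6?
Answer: 4*I*√313 ≈ 70.767*I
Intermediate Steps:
√(g(s((3 - 3)*(-4 - 3)), -107) - 4848) = √((-154 - 1*6) - 4848) = √((-154 - 6) - 4848) = √(-160 - 4848) = √(-5008) = 4*I*√313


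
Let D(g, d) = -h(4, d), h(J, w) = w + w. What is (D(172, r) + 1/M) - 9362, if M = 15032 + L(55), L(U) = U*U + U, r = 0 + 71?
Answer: -172136447/18112 ≈ -9504.0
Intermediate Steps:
r = 71
h(J, w) = 2*w
L(U) = U + U**2 (L(U) = U**2 + U = U + U**2)
D(g, d) = -2*d
M = 18112 (M = 15032 + 55*(1 + 55) = 15032 + 55*56 = 15032 + 3080 = 18112)
(D(172, r) + 1/M) - 9362 = (-2*71 + 1/18112) - 9362 = (-142 + 1/18112) - 9362 = -2571903/18112 - 9362 = -172136447/18112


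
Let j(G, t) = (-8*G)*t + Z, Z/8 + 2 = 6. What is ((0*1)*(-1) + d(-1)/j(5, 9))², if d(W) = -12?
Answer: 9/6724 ≈ 0.0013385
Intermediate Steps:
Z = 32 (Z = -16 + 8*6 = -16 + 48 = 32)
j(G, t) = 32 - 8*G*t (j(G, t) = (-8*G)*t + 32 = -8*G*t + 32 = 32 - 8*G*t)
((0*1)*(-1) + d(-1)/j(5, 9))² = ((0*1)*(-1) - 12/(32 - 8*5*9))² = (0*(-1) - 12/(32 - 360))² = (0 - 12/(-328))² = (0 - 12*(-1/328))² = (0 + 3/82)² = (3/82)² = 9/6724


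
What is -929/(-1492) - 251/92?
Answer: -18064/8579 ≈ -2.1056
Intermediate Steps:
-929/(-1492) - 251/92 = -929*(-1/1492) - 251*1/92 = 929/1492 - 251/92 = -18064/8579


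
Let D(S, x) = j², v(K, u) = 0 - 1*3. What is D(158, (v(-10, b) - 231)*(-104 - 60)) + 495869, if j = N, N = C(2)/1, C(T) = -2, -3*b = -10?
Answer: 495873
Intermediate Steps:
b = 10/3 (b = -⅓*(-10) = 10/3 ≈ 3.3333)
v(K, u) = -3 (v(K, u) = 0 - 3 = -3)
N = -2 (N = -2/1 = -2*1 = -2)
j = -2
D(S, x) = 4 (D(S, x) = (-2)² = 4)
D(158, (v(-10, b) - 231)*(-104 - 60)) + 495869 = 4 + 495869 = 495873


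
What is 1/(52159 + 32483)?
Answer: 1/84642 ≈ 1.1814e-5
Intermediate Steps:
1/(52159 + 32483) = 1/84642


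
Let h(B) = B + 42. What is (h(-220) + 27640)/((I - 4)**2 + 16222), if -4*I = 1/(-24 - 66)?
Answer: 3559075200/2104441921 ≈ 1.6912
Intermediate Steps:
h(B) = 42 + B
I = 1/360 (I = -1/(4*(-24 - 66)) = -1/4/(-90) = -1/4*(-1/90) = 1/360 ≈ 0.0027778)
(h(-220) + 27640)/((I - 4)**2 + 16222) = ((42 - 220) + 27640)/((1/360 - 4)**2 + 16222) = (-178 + 27640)/((-1439/360)**2 + 16222) = 27462/(2070721/129600 + 16222) = 27462/(2104441921/129600) = 27462*(129600/2104441921) = 3559075200/2104441921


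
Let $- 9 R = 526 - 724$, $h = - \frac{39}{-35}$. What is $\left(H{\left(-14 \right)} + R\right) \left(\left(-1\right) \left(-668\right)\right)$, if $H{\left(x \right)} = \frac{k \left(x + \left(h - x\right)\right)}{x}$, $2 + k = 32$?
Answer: $\frac{641948}{49} \approx 13101.0$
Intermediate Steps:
$k = 30$ ($k = -2 + 32 = 30$)
$h = \frac{39}{35}$ ($h = \left(-39\right) \left(- \frac{1}{35}\right) = \frac{39}{35} \approx 1.1143$)
$H{\left(x \right)} = \frac{234}{7 x}$ ($H{\left(x \right)} = \frac{30 \left(x - \left(- \frac{39}{35} + x\right)\right)}{x} = \frac{30 \cdot \frac{39}{35}}{x} = \frac{234}{7 x}$)
$R = 22$ ($R = - \frac{526 - 724}{9} = \left(- \frac{1}{9}\right) \left(-198\right) = 22$)
$\left(H{\left(-14 \right)} + R\right) \left(\left(-1\right) \left(-668\right)\right) = \left(\frac{234}{7 \left(-14\right)} + 22\right) \left(\left(-1\right) \left(-668\right)\right) = \left(\frac{234}{7} \left(- \frac{1}{14}\right) + 22\right) 668 = \left(- \frac{117}{49} + 22\right) 668 = \frac{961}{49} \cdot 668 = \frac{641948}{49}$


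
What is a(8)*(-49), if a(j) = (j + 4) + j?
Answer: -980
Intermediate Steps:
a(j) = 4 + 2*j (a(j) = (4 + j) + j = 4 + 2*j)
a(8)*(-49) = (4 + 2*8)*(-49) = (4 + 16)*(-49) = 20*(-49) = -980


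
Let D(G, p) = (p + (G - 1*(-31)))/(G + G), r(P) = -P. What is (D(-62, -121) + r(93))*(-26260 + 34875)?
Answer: -24509675/31 ≈ -7.9064e+5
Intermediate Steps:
D(G, p) = (31 + G + p)/(2*G) (D(G, p) = (p + (G + 31))/((2*G)) = (p + (31 + G))*(1/(2*G)) = (31 + G + p)*(1/(2*G)) = (31 + G + p)/(2*G))
(D(-62, -121) + r(93))*(-26260 + 34875) = ((1/2)*(31 - 62 - 121)/(-62) - 1*93)*(-26260 + 34875) = ((1/2)*(-1/62)*(-152) - 93)*8615 = (38/31 - 93)*8615 = -2845/31*8615 = -24509675/31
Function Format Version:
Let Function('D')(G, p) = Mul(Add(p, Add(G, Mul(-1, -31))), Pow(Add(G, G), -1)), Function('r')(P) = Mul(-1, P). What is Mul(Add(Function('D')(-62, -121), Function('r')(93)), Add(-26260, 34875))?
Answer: Rational(-24509675, 31) ≈ -7.9064e+5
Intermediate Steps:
Function('D')(G, p) = Mul(Rational(1, 2), Pow(G, -1), Add(31, G, p)) (Function('D')(G, p) = Mul(Add(p, Add(G, 31)), Pow(Mul(2, G), -1)) = Mul(Add(p, Add(31, G)), Mul(Rational(1, 2), Pow(G, -1))) = Mul(Add(31, G, p), Mul(Rational(1, 2), Pow(G, -1))) = Mul(Rational(1, 2), Pow(G, -1), Add(31, G, p)))
Mul(Add(Function('D')(-62, -121), Function('r')(93)), Add(-26260, 34875)) = Mul(Add(Mul(Rational(1, 2), Pow(-62, -1), Add(31, -62, -121)), Mul(-1, 93)), Add(-26260, 34875)) = Mul(Add(Mul(Rational(1, 2), Rational(-1, 62), -152), -93), 8615) = Mul(Add(Rational(38, 31), -93), 8615) = Mul(Rational(-2845, 31), 8615) = Rational(-24509675, 31)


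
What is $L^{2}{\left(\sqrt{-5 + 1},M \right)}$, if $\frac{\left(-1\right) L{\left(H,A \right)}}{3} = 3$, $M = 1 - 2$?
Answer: $81$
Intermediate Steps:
$M = -1$ ($M = 1 - 2 = -1$)
$L{\left(H,A \right)} = -9$ ($L{\left(H,A \right)} = \left(-3\right) 3 = -9$)
$L^{2}{\left(\sqrt{-5 + 1},M \right)} = \left(-9\right)^{2} = 81$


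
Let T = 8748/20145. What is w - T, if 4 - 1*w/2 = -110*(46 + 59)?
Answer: 155167304/6715 ≈ 23108.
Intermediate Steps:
T = 2916/6715 (T = 8748*(1/20145) = 2916/6715 ≈ 0.43425)
w = 23108 (w = 8 - (-220)*(46 + 59) = 8 - (-220)*105 = 8 - 2*(-11550) = 8 + 23100 = 23108)
w - T = 23108 - 1*2916/6715 = 23108 - 2916/6715 = 155167304/6715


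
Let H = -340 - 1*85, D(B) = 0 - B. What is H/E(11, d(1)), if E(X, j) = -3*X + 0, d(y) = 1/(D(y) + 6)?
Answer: 425/33 ≈ 12.879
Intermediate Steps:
D(B) = -B
H = -425 (H = -340 - 85 = -425)
d(y) = 1/(6 - y) (d(y) = 1/(-y + 6) = 1/(6 - y))
E(X, j) = -3*X
H/E(11, d(1)) = -425/(-3*11) = -425/(-33) = -1/33*(-425) = 425/33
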